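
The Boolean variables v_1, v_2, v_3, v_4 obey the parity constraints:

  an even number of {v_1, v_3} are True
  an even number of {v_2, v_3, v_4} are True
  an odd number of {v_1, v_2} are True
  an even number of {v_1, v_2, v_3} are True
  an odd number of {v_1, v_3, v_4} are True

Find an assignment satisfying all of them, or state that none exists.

v_1 = True, v_2 = False, v_3 = True, v_4 = True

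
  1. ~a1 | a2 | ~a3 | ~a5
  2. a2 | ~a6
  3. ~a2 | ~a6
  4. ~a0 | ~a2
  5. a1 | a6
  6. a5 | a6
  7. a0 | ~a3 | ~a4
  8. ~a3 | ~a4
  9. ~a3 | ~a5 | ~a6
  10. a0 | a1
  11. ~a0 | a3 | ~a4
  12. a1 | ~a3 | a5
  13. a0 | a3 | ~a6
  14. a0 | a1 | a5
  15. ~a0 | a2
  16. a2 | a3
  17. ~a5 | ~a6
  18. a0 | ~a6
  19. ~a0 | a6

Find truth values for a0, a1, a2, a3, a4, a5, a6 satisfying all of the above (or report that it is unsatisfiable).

Try a0 = True:
  (~a0 | ~a2) forces a2 = False.
  clause (~a0 | a2) is falsified — backtrack.
So a0 = False.
  then (a0 | a1) forces a1 = True.
  then (a0 | ~a6) forces a6 = False.
  then (a5 | a6) forces a5 = True.
Set a2 = True.
Set a3 = False.
Set a4 = False.
All clauses satisfied.

a0 = False, a1 = True, a2 = True, a3 = False, a4 = False, a5 = True, a6 = False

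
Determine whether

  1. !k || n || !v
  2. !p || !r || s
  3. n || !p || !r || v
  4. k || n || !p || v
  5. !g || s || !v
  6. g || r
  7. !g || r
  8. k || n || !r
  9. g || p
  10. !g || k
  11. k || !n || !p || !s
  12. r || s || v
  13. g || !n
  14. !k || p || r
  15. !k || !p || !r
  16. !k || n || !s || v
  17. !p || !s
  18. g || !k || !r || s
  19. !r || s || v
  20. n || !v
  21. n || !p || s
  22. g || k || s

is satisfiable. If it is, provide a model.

n=T, v=F, r=T, p=F, k=T, s=T, g=T

Set n = True.
  then (g || !n) forces g = True.
  then (!g || r) forces r = True.
  then (!g || k) forces k = True.
  then (!k || !p || !r) forces p = False.
Set v = False.
  then (!r || s || v) forces s = True.
All clauses satisfied.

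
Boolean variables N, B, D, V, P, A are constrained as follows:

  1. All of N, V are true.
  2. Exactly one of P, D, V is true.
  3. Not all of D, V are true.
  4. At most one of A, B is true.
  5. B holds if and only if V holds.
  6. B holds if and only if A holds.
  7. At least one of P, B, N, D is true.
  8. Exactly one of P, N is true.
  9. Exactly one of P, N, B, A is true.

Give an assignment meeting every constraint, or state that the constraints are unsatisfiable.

Case B = True:
  (1) forces N = True.
  Constraint (9) is violated (N=T, B=T) — contradiction.
Case B = False:
  (1) forces N = True.
  (1) forces V = True.
  Constraint (5) is violated (B=F, V=T) — contradiction.
Both cases fail — unsatisfiable.

The formula is unsatisfiable.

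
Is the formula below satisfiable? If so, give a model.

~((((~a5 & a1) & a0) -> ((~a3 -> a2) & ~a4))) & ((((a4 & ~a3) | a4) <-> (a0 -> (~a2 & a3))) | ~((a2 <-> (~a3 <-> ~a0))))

a0 = True, a1 = True, a2 = False, a3 = True, a4 = True, a5 = False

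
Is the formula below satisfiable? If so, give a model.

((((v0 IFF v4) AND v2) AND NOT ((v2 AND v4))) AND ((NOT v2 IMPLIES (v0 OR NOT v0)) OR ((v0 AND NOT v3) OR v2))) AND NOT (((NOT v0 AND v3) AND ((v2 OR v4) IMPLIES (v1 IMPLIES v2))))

v0=F; v1=T; v2=T; v3=F; v4=F

  (((v0 IFF v4) AND v2) AND NOT ((v2 AND v4))) AND ((NOT v2 IMPLIES (v0 OR NOT v0)) OR ((v0 AND NOT v3) OR v2)) = True
    ((v0 IFF v4) AND v2) AND NOT ((v2 AND v4)) = True
      (v0 IFF v4) AND v2 = True
        v0 IFF v4 = True
      NOT ((v2 AND v4)) = True
        v2 AND v4 = False
    (NOT v2 IMPLIES (v0 OR NOT v0)) OR ((v0 AND NOT v3) OR v2) = True
      NOT v2 IMPLIES (v0 OR NOT v0) = True
        NOT v2 = False
        v0 OR NOT v0 = True
          NOT v0 = True
      (v0 AND NOT v3) OR v2 = True
        v0 AND NOT v3 = False
          NOT v3 = True
  NOT (((NOT v0 AND v3) AND ((v2 OR v4) IMPLIES (v1 IMPLIES v2)))) = True
    (NOT v0 AND v3) AND ((v2 OR v4) IMPLIES (v1 IMPLIES v2)) = False
      NOT v0 AND v3 = False
        NOT v0 = True
      (v2 OR v4) IMPLIES (v1 IMPLIES v2) = True
        v2 OR v4 = True
        v1 IMPLIES v2 = True
Both conjuncts True, so the formula holds.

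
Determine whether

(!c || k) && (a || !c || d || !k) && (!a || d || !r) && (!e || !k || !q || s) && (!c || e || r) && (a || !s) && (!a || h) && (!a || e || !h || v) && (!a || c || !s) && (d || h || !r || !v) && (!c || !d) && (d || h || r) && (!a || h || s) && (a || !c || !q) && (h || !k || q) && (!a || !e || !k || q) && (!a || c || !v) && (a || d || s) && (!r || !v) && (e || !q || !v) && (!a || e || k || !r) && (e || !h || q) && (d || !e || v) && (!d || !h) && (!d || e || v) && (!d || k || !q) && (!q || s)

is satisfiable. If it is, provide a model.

h: False, e: False, s: False, d: True, q: False, v: True, k: False, r: False, c: False, a: False

Set h = False.
  then (!a || h) forces a = False.
  then (a || !s) forces s = False.
  then (a || d || s) forces d = True.
  then (!q || s) forces q = False.
  then (!c || !d) forces c = False.
  then (h || !k || q) forces k = False.
Set e = False.
  then (!d || e || v) forces v = True.
  then (!r || !v) forces r = False.
All clauses satisfied.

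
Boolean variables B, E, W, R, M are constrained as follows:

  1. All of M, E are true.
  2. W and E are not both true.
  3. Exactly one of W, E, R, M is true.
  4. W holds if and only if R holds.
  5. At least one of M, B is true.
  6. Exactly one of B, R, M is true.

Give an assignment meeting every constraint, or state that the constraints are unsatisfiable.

Unsatisfiable — no assignment works.

Case E = True:
  (1) forces M = True.
  Constraint (3) is violated (E=T, M=T) — contradiction.
Case E = False:
  Constraint (1) is violated (E=F) — contradiction.
Both cases fail — unsatisfiable.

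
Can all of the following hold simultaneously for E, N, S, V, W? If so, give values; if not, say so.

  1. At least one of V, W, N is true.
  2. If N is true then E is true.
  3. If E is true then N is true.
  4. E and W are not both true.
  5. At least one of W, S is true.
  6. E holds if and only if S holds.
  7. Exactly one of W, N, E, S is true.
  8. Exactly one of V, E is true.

E=F; N=F; S=F; V=T; W=T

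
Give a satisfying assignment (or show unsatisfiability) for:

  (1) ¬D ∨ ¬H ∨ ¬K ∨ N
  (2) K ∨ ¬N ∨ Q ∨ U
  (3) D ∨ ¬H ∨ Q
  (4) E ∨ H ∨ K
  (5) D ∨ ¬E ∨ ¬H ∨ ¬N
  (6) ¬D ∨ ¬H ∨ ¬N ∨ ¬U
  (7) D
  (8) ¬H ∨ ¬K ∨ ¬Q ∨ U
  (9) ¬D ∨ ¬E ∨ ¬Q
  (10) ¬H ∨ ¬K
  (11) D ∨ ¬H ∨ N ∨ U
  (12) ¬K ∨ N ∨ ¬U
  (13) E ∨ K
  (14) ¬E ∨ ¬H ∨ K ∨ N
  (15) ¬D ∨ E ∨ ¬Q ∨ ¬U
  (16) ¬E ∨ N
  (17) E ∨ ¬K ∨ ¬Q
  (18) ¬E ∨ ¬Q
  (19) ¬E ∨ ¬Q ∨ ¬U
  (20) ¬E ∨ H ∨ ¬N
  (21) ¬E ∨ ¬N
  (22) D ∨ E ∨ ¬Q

Unit clause (D) forces D = True.
Try E = True:
  (¬D ∨ ¬E ∨ ¬Q) forces Q = False.
  (¬E ∨ N) forces N = True.
  clause (¬E ∨ ¬N) is falsified — backtrack.
So E = False.
  then (E ∨ K) forces K = True.
  then (E ∨ ¬K ∨ ¬Q) forces Q = False.
  then (¬H ∨ ¬K) forces H = False.
Set U = True.
  then (¬K ∨ N ∨ ¬U) forces N = True.
All clauses satisfied.

E = False; H = False; Q = False; U = True; N = True; D = True; K = True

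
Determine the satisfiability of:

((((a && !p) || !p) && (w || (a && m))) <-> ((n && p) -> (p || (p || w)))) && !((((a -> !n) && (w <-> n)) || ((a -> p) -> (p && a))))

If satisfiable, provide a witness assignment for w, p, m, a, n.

w = True; p = False; m = True; a = False; n = False

  (((a && !p) || !p) && (w || (a && m))) <-> ((n && p) -> (p || (p || w))) = True
    ((a && !p) || !p) && (w || (a && m)) = True
      (a && !p) || !p = True
        a && !p = False
          !p = True
        !p = True
      w || (a && m) = True
        a && m = False
    (n && p) -> (p || (p || w)) = True
      n && p = False
      p || (p || w) = True
        p || w = True
  !((((a -> !n) && (w <-> n)) || ((a -> p) -> (p && a)))) = True
    ((a -> !n) && (w <-> n)) || ((a -> p) -> (p && a)) = False
      (a -> !n) && (w <-> n) = False
        a -> !n = True
          !n = True
        w <-> n = False
      (a -> p) -> (p && a) = False
        a -> p = True
        p && a = False
Both conjuncts True, so the formula holds.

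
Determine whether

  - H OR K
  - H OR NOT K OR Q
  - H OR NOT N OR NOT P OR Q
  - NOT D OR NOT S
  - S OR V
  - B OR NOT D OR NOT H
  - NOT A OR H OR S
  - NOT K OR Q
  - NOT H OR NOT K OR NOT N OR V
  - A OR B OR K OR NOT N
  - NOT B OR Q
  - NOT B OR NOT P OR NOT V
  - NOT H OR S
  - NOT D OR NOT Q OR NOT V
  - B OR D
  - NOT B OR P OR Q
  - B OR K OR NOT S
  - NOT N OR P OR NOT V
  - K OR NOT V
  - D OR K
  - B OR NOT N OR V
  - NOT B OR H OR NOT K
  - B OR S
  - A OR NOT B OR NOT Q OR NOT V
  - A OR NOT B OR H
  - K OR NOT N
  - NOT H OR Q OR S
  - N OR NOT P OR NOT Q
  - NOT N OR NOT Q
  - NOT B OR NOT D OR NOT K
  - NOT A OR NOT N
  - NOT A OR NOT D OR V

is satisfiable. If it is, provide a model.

Set Q = True.
  then (NOT N OR NOT Q) forces N = False.
  then (N OR NOT P OR NOT Q) forces P = False.
Set V = False.
  then (S OR V) forces S = True.
  then (NOT D OR NOT S) forces D = False.
  then (B OR D) forces B = True.
  then (D OR K) forces K = True.
  then (NOT B OR H OR NOT K) forces H = True.
Set A = True.
All clauses satisfied.

Q = True; V = False; S = True; B = True; A = True; N = False; P = False; H = True; K = True; D = False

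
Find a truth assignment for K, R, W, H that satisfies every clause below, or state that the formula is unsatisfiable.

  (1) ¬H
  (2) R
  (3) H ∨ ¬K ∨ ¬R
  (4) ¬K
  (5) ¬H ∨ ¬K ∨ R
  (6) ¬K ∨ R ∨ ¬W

K = False; R = True; W = False; H = False

Unit clause (¬H) forces H = False.
Unit clause (R) forces R = True.
In (H ∨ ¬K ∨ ¬R) only ¬K is left, so K = False.
Set W = False.
Check each clause:
  (¬H): ¬H holds.
  (R): R holds.
  (H ∨ ¬K ∨ ¬R): ¬K holds.
  (¬K): ¬K holds.
  (¬H ∨ ¬K ∨ R): ¬H holds.
  (¬K ∨ R ∨ ¬W): ¬K holds.
All clauses satisfied.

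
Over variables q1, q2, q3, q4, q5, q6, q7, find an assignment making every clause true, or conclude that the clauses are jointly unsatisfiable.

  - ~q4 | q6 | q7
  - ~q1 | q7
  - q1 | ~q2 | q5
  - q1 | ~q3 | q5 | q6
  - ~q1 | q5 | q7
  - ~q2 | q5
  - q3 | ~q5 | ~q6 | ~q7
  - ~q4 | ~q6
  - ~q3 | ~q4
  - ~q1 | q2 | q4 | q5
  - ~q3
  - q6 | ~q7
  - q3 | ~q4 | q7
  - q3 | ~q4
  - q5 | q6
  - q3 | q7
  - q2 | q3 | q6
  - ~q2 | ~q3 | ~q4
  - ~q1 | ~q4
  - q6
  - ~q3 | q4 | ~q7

Unit clause (~q3) forces q3 = False.
In (q3 | ~q4) only ~q4 is left, so q4 = False.
In (q3 | q7) only q7 is left, so q7 = True.
Unit clause (q6) forces q6 = True.
In (q3 | ~q5 | ~q6 | ~q7) only ~q5 is left, so q5 = False.
In (~q2 | q5) only ~q2 is left, so q2 = False.
In (~q1 | q2 | q4 | q5) only ~q1 is left, so q1 = False.
All clauses satisfied.

q1=F; q2=F; q3=F; q4=F; q5=F; q6=T; q7=T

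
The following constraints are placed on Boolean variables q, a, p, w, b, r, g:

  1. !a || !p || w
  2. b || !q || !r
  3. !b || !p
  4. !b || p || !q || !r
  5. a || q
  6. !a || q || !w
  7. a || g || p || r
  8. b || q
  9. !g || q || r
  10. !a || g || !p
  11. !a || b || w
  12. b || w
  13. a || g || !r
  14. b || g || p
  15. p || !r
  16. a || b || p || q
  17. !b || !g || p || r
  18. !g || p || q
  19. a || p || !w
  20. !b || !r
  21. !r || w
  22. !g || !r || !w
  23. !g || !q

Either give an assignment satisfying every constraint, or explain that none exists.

Set q = False.
  then (a || q) forces a = True.
  then (!a || q || !w) forces w = False.
  then (b || q) forces b = True.
  then (!b || !r) forces r = False.
  then (!a || !p || w) forces p = False.
  then (!g || q || r) forces g = False.
All clauses satisfied.

q: False; a: True; p: False; w: False; b: True; r: False; g: False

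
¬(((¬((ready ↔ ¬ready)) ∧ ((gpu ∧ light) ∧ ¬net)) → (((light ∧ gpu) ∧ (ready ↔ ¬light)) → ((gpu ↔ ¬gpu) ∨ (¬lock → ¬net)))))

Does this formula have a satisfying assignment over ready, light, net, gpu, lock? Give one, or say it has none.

The formula is unsatisfiable.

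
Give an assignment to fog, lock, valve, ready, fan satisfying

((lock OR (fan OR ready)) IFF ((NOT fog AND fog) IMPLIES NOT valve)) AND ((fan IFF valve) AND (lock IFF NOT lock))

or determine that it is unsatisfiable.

No satisfying assignment exists.

The conjunct lock IFF NOT lock is unsatisfiable on its own:
  lock=F: evaluates to False.
  lock=T: evaluates to False.
So the whole conjunction is unsatisfiable.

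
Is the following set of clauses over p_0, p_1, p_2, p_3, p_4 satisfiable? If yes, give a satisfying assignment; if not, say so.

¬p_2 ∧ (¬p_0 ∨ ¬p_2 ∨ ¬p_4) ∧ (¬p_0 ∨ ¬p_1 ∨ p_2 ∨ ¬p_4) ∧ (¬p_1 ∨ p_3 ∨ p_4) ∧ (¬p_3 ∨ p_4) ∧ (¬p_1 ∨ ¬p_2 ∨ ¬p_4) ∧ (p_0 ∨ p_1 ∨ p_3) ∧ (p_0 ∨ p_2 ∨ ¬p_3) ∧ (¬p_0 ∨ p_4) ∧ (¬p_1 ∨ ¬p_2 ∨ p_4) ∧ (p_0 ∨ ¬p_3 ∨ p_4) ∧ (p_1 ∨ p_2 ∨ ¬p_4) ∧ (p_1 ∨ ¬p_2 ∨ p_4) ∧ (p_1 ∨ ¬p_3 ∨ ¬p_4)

p_0 = False, p_1 = True, p_2 = False, p_3 = False, p_4 = True

Unit clause (¬p_2) forces p_2 = False.
Try p_0 = True:
  (¬p_0 ∨ p_4) forces p_4 = True.
  (¬p_0 ∨ ¬p_1 ∨ p_2 ∨ ¬p_4) forces p_1 = False.
  clause (p_1 ∨ p_2 ∨ ¬p_4) is falsified — backtrack.
So p_0 = False.
  then (p_0 ∨ p_2 ∨ ¬p_3) forces p_3 = False.
  then (p_0 ∨ p_1 ∨ p_3) forces p_1 = True.
  then (¬p_1 ∨ p_3 ∨ p_4) forces p_4 = True.
All clauses satisfied.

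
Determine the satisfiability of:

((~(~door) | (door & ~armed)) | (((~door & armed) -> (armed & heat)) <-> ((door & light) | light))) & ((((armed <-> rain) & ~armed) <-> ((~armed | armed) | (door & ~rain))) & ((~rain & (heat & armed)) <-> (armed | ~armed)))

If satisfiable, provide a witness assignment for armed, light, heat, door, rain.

Case armed = True: the conjunct ((armed <-> rain) & ~armed) <-> ((~armed | armed) | (door & ~rain)) becomes (rain & False) <-> (True | (door & ~rain)) = False.
Case armed = False: the conjunct (~rain & (heat & armed)) <-> (armed | ~armed) becomes (~rain & False) <-> (False | True) = False.
Both cases fail — unsatisfiable.

Unsatisfiable — no assignment works.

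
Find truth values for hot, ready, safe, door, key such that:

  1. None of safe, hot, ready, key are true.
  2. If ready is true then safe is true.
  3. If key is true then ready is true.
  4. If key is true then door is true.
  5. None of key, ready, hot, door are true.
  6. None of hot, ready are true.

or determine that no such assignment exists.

hot=F, ready=F, safe=F, door=F, key=F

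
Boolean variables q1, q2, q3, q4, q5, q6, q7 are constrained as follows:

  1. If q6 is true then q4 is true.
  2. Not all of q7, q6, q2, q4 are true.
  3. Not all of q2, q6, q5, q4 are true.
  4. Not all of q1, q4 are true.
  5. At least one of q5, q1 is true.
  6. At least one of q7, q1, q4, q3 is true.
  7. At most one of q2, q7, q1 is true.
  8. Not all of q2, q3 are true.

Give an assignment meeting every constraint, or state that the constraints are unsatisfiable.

q1: True, q2: False, q3: True, q4: False, q5: False, q6: False, q7: False

  (1) q6=F ⇒ q4: vacuous ✓
  (2) {q7, q6, q2, q4}: 0/4 true — not all ✓
  (3) {q2, q6, q5, q4}: 0/4 true — not all ✓
  (4) {q1, q4}: 1/2 true — not all ✓
  (5) {q5, q1}: 1 true — at least one ✓
  (6) {q7, q1, q4, q3}: 2 true — at least one ✓
  (7) {q2, q7, q1}: 1 true — at most one ✓
  (8) {q2, q3}: 1/2 true — not all ✓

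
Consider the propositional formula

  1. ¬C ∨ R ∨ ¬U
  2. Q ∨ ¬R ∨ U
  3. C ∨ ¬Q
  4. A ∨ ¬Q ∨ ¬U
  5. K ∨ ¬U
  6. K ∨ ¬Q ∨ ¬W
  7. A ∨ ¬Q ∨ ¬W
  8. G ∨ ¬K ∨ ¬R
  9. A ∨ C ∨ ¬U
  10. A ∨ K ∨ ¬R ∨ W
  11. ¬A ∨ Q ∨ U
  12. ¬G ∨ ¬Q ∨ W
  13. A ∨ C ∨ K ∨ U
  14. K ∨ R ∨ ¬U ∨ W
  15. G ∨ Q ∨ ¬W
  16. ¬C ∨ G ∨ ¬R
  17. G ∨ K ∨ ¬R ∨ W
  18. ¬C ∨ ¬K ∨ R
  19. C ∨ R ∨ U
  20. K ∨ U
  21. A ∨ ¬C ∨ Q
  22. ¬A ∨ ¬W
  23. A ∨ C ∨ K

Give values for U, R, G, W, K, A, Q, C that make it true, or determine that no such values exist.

Set U = True.
  then (K ∨ ¬U) forces K = True.
Set R = True.
  then (G ∨ ¬K ∨ ¬R) forces G = True.
Try W = True:
  (¬A ∨ ¬W) forces A = False.
  (A ∨ ¬Q ∨ ¬U) forces Q = False.
  (A ∨ C ∨ ¬U) forces C = True.
  clause (A ∨ ¬C ∨ Q) is falsified — backtrack.
So W = False.
  then (¬G ∨ ¬Q ∨ W) forces Q = False.
Try A = False:
  (A ∨ C ∨ ¬U) forces C = True.
  clause (A ∨ ¬C ∨ Q) is falsified — backtrack.
So A = True.
Set C = False.
All clauses satisfied.

U=T, R=T, G=T, W=F, K=T, A=T, Q=F, C=F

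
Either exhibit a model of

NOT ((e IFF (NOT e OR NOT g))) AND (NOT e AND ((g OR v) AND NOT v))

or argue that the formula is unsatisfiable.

g = True, e = False, v = False

  NOT ((e IFF (NOT e OR NOT g))) = True
    e IFF (NOT e OR NOT g) = False
      NOT e OR NOT g = True
        NOT e = True
        NOT g = False
  NOT e AND ((g OR v) AND NOT v) = True
    NOT e = True
    (g OR v) AND NOT v = True
      g OR v = True
      NOT v = True
Both conjuncts True, so the formula holds.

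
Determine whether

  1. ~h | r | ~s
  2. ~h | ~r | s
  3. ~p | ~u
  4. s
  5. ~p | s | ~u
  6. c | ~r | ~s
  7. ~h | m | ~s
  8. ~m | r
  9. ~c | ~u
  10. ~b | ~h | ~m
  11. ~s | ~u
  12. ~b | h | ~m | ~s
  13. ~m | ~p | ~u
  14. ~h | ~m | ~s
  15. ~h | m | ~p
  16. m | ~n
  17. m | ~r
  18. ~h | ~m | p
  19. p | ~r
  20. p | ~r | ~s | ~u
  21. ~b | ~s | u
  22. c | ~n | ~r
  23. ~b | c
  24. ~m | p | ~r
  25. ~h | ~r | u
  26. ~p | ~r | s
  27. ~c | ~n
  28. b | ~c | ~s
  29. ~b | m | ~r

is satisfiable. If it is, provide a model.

Unit clause (s) forces s = True.
In (~s | ~u) only ~u is left, so u = False.
In (~b | ~s | u) only ~b is left, so b = False.
In (b | ~c | ~s) only ~c is left, so c = False.
In (c | ~r | ~s) only ~r is left, so r = False.
In (~m | r) only ~m is left, so m = False.
In (m | ~n) only ~n is left, so n = False.
In (~h | r | ~s) only ~h is left, so h = False.
Set p = True.
All clauses satisfied.

h=F; r=F; s=T; c=F; p=T; u=F; n=F; b=F; m=F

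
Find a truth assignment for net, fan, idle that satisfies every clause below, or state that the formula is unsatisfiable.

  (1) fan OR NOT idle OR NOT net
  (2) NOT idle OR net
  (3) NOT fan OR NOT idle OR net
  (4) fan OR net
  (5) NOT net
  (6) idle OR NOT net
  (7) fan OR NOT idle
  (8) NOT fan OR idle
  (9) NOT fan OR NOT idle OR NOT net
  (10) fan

Unsatisfiable

Case net = True:
  Clause (NOT net) is falsified — contradiction.
Case net = False:
  (NOT idle OR net) forces idle = False.
  (fan OR net) forces fan = True.
  Clause (NOT fan OR idle) is falsified — contradiction.
Both cases fail, so the formula is unsatisfiable.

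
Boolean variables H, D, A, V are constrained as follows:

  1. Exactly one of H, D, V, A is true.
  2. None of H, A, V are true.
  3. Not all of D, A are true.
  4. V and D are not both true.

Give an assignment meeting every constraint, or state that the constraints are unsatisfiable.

H: False, D: True, A: False, V: False

  (1) {H, D, V, A}: 1 true — exactly one ✓
  (2) {H, A, V}: 0 true — none ✓
  (3) {D, A}: 1/2 true — not all ✓
  (4) V=F, D=T — not both ✓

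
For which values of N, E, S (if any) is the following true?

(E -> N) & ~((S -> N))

N = False, E = False, S = True

  E -> N = True
  ~((S -> N)) = True
    S -> N = False
Both conjuncts True, so the formula holds.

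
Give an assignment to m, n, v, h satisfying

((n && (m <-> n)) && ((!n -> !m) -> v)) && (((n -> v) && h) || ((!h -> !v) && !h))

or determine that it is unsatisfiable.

m: True, n: True, v: True, h: True

  (n && (m <-> n)) && ((!n -> !m) -> v) = True
    n && (m <-> n) = True
      m <-> n = True
    (!n -> !m) -> v = True
      !n -> !m = True
        !n = False
        !m = False
  ((n -> v) && h) || ((!h -> !v) && !h) = True
    (n -> v) && h = True
      n -> v = True
    (!h -> !v) && !h = False
      !h -> !v = True
        !h = False
        !v = False
      !h = False
Both conjuncts True, so the formula holds.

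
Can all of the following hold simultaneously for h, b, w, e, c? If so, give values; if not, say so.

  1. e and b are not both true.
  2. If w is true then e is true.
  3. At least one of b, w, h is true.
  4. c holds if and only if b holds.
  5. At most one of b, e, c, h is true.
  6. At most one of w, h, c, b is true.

h: True; b: False; w: False; e: False; c: False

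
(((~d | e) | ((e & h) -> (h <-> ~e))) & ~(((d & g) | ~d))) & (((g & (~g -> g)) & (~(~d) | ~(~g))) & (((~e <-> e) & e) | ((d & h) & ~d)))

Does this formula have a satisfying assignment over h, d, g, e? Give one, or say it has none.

UNSATISFIABLE

The conjunct ((~e <-> e) & e) | ((d & h) & ~d) is unsatisfiable on its own:
  h=F, d=F, e=F: evaluates to False.
  h=F, d=F, e=T: evaluates to False.
  h=F, d=T, e=F: evaluates to False.
  h=F, d=T, e=T: evaluates to False.
  h=T, d=F, e=F: evaluates to False.
  h=T, d=F, e=T: evaluates to False.
  h=T, d=T, e=F: evaluates to False.
  h=T, d=T, e=T: evaluates to False.
So the whole conjunction is unsatisfiable.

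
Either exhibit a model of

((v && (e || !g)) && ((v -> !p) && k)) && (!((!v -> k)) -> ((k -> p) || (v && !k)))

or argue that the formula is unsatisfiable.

p=F; g=T; k=T; v=T; e=T

  (v && (e || !g)) && ((v -> !p) && k) = True
    v && (e || !g) = True
      e || !g = True
        !g = False
    (v -> !p) && k = True
      v -> !p = True
        !p = True
  !((!v -> k)) -> ((k -> p) || (v && !k)) = True
    !((!v -> k)) = False
      !v -> k = True
        !v = False
    (k -> p) || (v && !k) = False
      k -> p = False
      v && !k = False
        !k = False
Both conjuncts True, so the formula holds.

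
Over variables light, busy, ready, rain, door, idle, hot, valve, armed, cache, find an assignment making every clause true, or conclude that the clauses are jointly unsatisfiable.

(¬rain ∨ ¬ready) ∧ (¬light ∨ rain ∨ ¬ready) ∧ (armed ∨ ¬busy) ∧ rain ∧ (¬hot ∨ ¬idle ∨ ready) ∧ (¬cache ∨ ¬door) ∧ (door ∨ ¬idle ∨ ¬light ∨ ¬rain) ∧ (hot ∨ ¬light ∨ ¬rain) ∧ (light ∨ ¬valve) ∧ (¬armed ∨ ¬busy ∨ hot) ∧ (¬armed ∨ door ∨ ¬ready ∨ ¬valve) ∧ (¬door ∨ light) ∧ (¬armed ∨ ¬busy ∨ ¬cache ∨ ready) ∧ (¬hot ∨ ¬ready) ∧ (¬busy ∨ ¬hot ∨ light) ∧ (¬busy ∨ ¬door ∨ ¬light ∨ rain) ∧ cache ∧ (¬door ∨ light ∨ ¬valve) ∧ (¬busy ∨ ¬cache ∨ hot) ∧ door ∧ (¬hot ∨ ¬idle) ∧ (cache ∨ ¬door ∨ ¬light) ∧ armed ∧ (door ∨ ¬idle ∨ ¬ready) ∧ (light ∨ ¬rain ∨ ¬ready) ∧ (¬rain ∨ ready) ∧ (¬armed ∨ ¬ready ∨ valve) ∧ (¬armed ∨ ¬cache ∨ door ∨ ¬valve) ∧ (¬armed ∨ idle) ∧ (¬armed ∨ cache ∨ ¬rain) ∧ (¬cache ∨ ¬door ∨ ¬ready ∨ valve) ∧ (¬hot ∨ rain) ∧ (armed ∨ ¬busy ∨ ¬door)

Unsatisfiable — no assignment works.

Case rain = True:
  (¬rain ∨ ¬ready) forces ready = False.
  Clause (¬rain ∨ ready) is falsified — contradiction.
Case rain = False:
  Clause (rain) is falsified — contradiction.
Both cases fail, so the formula is unsatisfiable.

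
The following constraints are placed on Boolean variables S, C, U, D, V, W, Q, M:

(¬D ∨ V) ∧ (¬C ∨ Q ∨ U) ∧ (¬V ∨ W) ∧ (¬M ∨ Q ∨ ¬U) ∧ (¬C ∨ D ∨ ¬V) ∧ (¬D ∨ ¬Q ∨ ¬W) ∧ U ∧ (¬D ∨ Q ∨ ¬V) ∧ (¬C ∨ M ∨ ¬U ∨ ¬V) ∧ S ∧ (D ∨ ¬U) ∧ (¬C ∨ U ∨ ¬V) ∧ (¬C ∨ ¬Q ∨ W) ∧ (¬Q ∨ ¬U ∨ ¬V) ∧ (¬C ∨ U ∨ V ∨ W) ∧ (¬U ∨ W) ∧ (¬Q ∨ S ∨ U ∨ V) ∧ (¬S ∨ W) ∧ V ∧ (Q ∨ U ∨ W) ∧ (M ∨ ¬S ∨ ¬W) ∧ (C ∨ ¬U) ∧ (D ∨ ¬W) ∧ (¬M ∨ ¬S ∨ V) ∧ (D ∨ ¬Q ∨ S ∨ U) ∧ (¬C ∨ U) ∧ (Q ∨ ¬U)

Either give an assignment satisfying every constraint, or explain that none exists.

Unsatisfiable

Case D = True:
  (¬D ∨ V) forces V = True.
  (¬V ∨ W) forces W = True.
  (¬D ∨ ¬Q ∨ ¬W) forces Q = False.
  Clause (¬D ∨ Q ∨ ¬V) is falsified — contradiction.
Case D = False:
  (U) forces U = True.
  Clause (D ∨ ¬U) is falsified — contradiction.
Both cases fail, so the formula is unsatisfiable.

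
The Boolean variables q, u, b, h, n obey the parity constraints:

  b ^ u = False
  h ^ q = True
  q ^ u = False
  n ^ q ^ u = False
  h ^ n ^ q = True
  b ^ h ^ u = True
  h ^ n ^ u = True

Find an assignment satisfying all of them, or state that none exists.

q=F, u=F, b=F, h=T, n=F

b ^ u = F ^ F = False ✓
h ^ q = T ^ F = True ✓
q ^ u = F ^ F = False ✓
n ^ q ^ u = F ^ F ^ F = False ✓
h ^ n ^ q = T ^ F ^ F = True ✓
b ^ h ^ u = F ^ T ^ F = True ✓
h ^ n ^ u = T ^ F ^ F = True ✓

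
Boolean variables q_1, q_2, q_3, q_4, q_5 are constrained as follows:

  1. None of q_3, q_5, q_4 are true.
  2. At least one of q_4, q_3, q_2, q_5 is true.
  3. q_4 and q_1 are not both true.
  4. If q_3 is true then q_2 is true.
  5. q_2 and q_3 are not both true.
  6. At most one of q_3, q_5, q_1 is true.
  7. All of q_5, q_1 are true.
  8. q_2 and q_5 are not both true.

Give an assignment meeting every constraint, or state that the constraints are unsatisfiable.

Case q_5 = True:
  Constraint (1) is violated (q_5=T) — contradiction.
Case q_5 = False:
  Constraint (7) is violated (q_5=F) — contradiction.
Both cases fail — unsatisfiable.

No satisfying assignment exists.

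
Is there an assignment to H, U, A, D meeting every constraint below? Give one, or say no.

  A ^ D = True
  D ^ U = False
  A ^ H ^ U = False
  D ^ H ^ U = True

H: True, U: False, A: True, D: False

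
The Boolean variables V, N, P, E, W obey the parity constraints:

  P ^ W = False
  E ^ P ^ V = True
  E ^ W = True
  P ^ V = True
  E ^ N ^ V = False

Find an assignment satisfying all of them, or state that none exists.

V = False, N = False, P = True, E = False, W = True

P ^ W = T ^ T = False ✓
E ^ P ^ V = F ^ T ^ F = True ✓
E ^ W = F ^ T = True ✓
P ^ V = T ^ F = True ✓
E ^ N ^ V = F ^ F ^ F = False ✓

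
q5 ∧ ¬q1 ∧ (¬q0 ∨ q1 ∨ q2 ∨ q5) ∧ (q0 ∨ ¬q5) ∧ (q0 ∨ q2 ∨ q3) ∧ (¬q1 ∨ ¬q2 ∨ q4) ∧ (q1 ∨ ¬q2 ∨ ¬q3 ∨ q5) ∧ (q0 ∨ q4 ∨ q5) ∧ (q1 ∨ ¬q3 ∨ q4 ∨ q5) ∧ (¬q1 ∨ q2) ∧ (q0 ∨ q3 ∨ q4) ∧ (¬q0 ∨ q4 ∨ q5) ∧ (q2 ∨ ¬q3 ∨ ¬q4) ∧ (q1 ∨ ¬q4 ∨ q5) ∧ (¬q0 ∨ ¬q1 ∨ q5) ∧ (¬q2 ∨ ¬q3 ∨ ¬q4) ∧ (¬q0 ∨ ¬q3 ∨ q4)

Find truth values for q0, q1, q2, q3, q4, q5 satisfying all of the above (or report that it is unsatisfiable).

q0 = True, q1 = False, q2 = False, q3 = False, q4 = False, q5 = True

Unit clause (q5) forces q5 = True.
Unit clause (¬q1) forces q1 = False.
In (q0 ∨ ¬q5) only q0 is left, so q0 = True.
Set q2 = False.
Try q3 = True:
  (q2 ∨ ¬q3 ∨ ¬q4) forces q4 = False.
  clause (¬q0 ∨ ¬q3 ∨ q4) is falsified — backtrack.
So q3 = False.
Set q4 = False.
All clauses satisfied.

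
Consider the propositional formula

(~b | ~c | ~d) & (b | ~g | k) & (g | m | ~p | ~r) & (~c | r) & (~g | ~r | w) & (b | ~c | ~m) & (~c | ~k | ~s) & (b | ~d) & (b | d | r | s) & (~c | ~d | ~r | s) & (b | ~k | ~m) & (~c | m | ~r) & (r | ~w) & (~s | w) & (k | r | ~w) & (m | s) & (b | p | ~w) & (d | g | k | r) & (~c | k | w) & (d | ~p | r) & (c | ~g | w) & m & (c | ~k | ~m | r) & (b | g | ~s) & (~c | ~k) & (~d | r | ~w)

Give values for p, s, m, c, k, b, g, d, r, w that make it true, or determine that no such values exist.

Unit clause (m) forces m = True.
Set p = True.
Set s = True.
  then (~s | w) forces w = True.
  then (r | ~w) forces r = True.
Set c = False.
Set k = True.
  then (b | ~k | ~m) forces b = True.
Set g = True.
Set d = True.
All clauses satisfied.

p = True, s = True, m = True, c = False, k = True, b = True, g = True, d = True, r = True, w = True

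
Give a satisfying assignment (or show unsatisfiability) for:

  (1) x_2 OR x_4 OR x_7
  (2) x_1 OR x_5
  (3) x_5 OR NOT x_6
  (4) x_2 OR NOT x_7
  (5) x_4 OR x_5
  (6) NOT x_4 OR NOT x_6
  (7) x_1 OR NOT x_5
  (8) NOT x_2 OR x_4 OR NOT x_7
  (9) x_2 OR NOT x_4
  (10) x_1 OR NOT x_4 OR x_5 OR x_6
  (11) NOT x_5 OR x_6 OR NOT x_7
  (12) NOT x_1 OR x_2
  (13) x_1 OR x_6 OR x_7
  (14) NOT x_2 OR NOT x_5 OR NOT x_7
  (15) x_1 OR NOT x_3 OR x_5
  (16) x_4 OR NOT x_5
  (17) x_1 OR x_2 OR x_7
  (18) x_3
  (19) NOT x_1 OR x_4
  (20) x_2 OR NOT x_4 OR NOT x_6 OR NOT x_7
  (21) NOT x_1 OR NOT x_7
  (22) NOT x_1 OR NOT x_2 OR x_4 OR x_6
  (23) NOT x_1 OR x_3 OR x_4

x_1 = True; x_2 = True; x_3 = True; x_4 = True; x_5 = True; x_6 = False; x_7 = False

Unit clause (x_3) forces x_3 = True.
Try x_1 = False:
  (x_1 OR x_5) forces x_5 = True.
  clause (x_1 OR NOT x_5) is falsified — backtrack.
So x_1 = True.
  then (NOT x_1 OR x_2) forces x_2 = True.
  then (NOT x_1 OR x_4) forces x_4 = True.
  then (NOT x_1 OR NOT x_7) forces x_7 = False.
  then (NOT x_4 OR NOT x_6) forces x_6 = False.
Set x_5 = True.
All clauses satisfied.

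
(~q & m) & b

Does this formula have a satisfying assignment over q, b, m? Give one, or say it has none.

q: False, b: True, m: True

  ~q & m = True
    ~q = True
Both conjuncts True, so the formula holds.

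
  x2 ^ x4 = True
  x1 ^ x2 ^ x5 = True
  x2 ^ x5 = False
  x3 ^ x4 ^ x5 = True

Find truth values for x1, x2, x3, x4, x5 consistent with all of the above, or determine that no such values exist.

x1 = True; x2 = True; x3 = False; x4 = False; x5 = True

x2 ^ x4 = T ^ F = True ✓
x1 ^ x2 ^ x5 = T ^ T ^ T = True ✓
x2 ^ x5 = T ^ T = False ✓
x3 ^ x4 ^ x5 = F ^ F ^ T = True ✓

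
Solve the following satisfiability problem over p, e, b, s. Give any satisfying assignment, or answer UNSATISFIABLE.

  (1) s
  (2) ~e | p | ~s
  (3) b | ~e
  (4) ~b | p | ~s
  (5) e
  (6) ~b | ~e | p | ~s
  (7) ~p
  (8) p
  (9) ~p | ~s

Unsatisfiable

Case p = True:
  Clause (~p) is falsified — contradiction.
Case p = False:
  Clause (p) is falsified — contradiction.
Both cases fail, so the formula is unsatisfiable.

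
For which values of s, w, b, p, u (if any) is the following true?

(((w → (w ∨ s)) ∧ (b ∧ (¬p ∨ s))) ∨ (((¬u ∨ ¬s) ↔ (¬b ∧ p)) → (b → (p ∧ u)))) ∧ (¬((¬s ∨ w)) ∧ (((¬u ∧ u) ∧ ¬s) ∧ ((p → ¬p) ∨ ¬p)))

Unsatisfiable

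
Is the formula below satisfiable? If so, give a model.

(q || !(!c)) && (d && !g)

q = True, c = False, g = False, d = True

  q || !(!c) = True
    !(!c) = False
      !c = True
  d && !g = True
    !g = True
Both conjuncts True, so the formula holds.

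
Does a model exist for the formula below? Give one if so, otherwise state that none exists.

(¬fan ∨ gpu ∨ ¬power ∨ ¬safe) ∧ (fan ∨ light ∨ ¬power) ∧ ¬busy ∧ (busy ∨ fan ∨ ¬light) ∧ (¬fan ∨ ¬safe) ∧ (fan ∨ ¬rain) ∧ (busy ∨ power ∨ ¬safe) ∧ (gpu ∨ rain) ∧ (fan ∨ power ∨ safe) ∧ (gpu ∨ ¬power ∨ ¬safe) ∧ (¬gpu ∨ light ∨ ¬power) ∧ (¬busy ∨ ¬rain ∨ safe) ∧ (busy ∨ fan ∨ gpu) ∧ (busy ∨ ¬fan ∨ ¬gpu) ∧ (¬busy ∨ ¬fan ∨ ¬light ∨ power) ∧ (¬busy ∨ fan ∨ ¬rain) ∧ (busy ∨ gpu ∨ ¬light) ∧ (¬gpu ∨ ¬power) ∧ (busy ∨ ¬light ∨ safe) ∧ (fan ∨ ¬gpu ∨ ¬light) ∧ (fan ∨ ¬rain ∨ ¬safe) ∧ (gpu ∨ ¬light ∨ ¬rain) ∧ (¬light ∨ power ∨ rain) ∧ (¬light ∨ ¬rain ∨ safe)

safe = False, light = False, power = True, rain = True, fan = True, gpu = False, busy = False

Unit clause (¬busy) forces busy = False.
Try safe = True:
  (¬fan ∨ ¬safe) forces fan = False.
  (busy ∨ fan ∨ ¬light) forces light = False.
  (fan ∨ light ∨ ¬power) forces power = False.
  clause (busy ∨ power ∨ ¬safe) is falsified — backtrack.
So safe = False.
  then (busy ∨ ¬light ∨ safe) forces light = False.
Set power = True.
  then (fan ∨ light ∨ ¬power) forces fan = True.
  then (¬gpu ∨ light ∨ ¬power) forces gpu = False.
  then (gpu ∨ rain) forces rain = True.
All clauses satisfied.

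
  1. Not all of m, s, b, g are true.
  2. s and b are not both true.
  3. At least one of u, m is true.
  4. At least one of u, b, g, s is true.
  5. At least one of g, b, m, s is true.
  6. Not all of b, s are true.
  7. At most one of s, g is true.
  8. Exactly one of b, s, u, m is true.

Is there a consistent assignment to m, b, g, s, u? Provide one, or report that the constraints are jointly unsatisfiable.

m=F, b=F, g=T, s=F, u=T

  (1) {m, s, b, g}: 1/4 true — not all ✓
  (2) s=F, b=F — not both ✓
  (3) {u, m}: 1 true — at least one ✓
  (4) {u, b, g, s}: 2 true — at least one ✓
  (5) {g, b, m, s}: 1 true — at least one ✓
  (6) {b, s}: 0/2 true — not all ✓
  (7) {s, g}: 1 true — at most one ✓
  (8) {b, s, u, m}: 1 true — exactly one ✓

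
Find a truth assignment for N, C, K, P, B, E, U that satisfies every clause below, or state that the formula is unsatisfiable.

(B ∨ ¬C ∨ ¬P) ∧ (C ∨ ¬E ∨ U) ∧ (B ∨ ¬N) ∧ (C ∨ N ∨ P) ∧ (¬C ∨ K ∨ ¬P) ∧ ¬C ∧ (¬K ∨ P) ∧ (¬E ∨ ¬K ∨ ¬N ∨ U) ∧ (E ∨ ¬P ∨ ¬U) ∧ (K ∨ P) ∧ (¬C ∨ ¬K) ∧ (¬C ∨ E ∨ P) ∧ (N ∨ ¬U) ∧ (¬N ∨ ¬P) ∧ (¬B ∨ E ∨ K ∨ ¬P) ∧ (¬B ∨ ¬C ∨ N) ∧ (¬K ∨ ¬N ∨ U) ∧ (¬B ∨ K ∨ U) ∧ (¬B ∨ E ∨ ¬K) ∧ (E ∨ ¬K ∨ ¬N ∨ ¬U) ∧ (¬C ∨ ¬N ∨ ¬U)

N = False, C = False, K = False, P = True, B = False, E = False, U = False

Unit clause (¬C) forces C = False.
Try N = True:
  (B ∨ ¬N) forces B = True.
  (¬N ∨ ¬P) forces P = False.
  (¬K ∨ P) forces K = False.
  clause (K ∨ P) is falsified — backtrack.
So N = False.
  then (C ∨ N ∨ P) forces P = True.
  then (N ∨ ¬U) forces U = False.
  then (C ∨ ¬E ∨ U) forces E = False.
Set K = False.
  then (¬B ∨ E ∨ K ∨ ¬P) forces B = False.
All clauses satisfied.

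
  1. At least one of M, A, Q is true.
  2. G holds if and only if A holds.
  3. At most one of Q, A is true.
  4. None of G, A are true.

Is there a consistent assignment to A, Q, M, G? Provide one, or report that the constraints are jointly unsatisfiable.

A = False, Q = False, M = True, G = False

  (1) {M, A, Q}: 1 true — at least one ✓
  (2) G=F, A=F — same ✓
  (3) {Q, A}: 0 true — at most one ✓
  (4) {G, A}: 0 true — none ✓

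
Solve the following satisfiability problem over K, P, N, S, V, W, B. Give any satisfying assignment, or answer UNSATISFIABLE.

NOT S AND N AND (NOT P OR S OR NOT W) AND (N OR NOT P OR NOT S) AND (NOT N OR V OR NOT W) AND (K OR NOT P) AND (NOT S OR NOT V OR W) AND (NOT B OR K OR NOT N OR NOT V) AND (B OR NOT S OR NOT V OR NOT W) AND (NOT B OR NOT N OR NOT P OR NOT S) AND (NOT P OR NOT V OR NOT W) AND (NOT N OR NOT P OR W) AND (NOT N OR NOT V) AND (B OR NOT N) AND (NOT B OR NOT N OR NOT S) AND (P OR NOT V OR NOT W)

K: True, P: False, N: True, S: False, V: False, W: False, B: True

Unit clause (NOT S) forces S = False.
Unit clause (N) forces N = True.
In (NOT N OR NOT V) only NOT V is left, so V = False.
In (B OR NOT N) only B is left, so B = True.
In (NOT N OR V OR NOT W) only NOT W is left, so W = False.
In (NOT N OR NOT P OR W) only NOT P is left, so P = False.
Set K = True.
All clauses satisfied.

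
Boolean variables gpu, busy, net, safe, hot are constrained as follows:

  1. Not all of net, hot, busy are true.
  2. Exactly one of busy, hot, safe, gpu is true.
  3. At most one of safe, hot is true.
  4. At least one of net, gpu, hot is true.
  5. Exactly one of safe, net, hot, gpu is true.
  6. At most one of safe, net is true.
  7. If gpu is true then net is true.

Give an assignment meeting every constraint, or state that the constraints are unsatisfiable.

gpu: False; busy: True; net: True; safe: False; hot: False

  (1) {net, hot, busy}: 2/3 true — not all ✓
  (2) {busy, hot, safe, gpu}: 1 true — exactly one ✓
  (3) {safe, hot}: 0 true — at most one ✓
  (4) {net, gpu, hot}: 1 true — at least one ✓
  (5) {safe, net, hot, gpu}: 1 true — exactly one ✓
  (6) {safe, net}: 1 true — at most one ✓
  (7) gpu=F ⇒ net: vacuous ✓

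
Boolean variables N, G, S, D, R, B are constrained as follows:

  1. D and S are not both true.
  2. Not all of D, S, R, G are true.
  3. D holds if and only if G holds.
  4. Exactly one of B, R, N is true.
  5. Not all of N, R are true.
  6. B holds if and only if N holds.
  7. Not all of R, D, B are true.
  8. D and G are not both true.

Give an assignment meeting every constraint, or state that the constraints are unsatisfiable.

N: False, G: False, S: False, D: False, R: True, B: False

  (1) D=F, S=F — not both ✓
  (2) {D, S, R, G}: 1/4 true — not all ✓
  (3) D=F, G=F — same ✓
  (4) {B, R, N}: 1 true — exactly one ✓
  (5) {N, R}: 1/2 true — not all ✓
  (6) B=F, N=F — same ✓
  (7) {R, D, B}: 1/3 true — not all ✓
  (8) D=F, G=F — not both ✓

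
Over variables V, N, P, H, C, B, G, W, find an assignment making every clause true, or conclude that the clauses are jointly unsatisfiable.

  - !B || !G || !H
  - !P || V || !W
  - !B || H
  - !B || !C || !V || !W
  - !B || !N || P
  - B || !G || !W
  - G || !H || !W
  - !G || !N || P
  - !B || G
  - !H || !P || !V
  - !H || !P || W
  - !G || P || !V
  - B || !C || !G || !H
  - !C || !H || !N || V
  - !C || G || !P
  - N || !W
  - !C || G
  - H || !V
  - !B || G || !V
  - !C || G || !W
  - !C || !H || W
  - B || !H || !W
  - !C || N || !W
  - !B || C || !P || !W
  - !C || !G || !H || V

Set V = False.
Set N = True.
Set P = False.
  then (!B || !N || P) forces B = False.
  then (!G || !N || P) forces G = False.
  then (!C || G) forces C = False.
Set H = False.
Set W = True.
All clauses satisfied.

V: False; N: True; P: False; H: False; C: False; B: False; G: False; W: True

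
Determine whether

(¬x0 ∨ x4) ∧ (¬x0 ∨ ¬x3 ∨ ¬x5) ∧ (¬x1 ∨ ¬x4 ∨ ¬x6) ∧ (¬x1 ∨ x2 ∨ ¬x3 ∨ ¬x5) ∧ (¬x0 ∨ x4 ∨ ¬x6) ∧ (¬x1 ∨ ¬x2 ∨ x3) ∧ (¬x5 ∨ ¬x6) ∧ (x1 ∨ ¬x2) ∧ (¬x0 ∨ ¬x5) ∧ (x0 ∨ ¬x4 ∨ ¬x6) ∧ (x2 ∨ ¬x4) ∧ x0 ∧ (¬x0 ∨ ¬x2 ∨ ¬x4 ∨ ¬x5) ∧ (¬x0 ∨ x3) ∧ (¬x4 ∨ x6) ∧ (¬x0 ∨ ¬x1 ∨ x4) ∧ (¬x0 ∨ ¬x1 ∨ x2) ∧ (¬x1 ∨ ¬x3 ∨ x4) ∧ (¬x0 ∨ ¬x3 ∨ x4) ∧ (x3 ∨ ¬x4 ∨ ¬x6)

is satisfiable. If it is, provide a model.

Unsatisfiable

Case x4 = True:
  (x2 ∨ ¬x4) forces x2 = True.
  (x1 ∨ ¬x2) forces x1 = True.
  (¬x1 ∨ ¬x4 ∨ ¬x6) forces x6 = False.
  Clause (¬x4 ∨ x6) is falsified — contradiction.
Case x4 = False:
  (¬x0 ∨ x4) forces x0 = False.
  Clause (x0) is falsified — contradiction.
Both cases fail, so the formula is unsatisfiable.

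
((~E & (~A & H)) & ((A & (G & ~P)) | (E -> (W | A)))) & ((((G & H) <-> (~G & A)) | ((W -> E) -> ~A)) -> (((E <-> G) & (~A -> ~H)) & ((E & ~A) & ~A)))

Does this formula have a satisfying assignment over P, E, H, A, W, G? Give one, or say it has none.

Case A = True: the conjunct ~A is False.
Case A = False: the formula simplifies to ((~E & H) & (E -> W)) & (((E <-> G) & ~H) & E).
  E = True: the conjunct ~E is False.
  E = False: the conjunct E is False.
Both cases fail — unsatisfiable.

Unsatisfiable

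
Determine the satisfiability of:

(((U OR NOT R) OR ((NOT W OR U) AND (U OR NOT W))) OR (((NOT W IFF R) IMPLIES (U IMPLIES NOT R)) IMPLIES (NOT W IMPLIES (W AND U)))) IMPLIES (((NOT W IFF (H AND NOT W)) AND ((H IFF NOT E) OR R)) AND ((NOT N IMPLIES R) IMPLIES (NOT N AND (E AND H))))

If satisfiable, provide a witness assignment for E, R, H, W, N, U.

E: False, R: False, H: True, W: False, N: False, U: True

  (((U OR NOT R) OR ((NOT W OR U) AND (U OR NOT W))) OR (((NOT W IFF R) IMPLIES (U IMPLIES NOT R)) IMPLIES (NOT W IMPLIES (W AND U)))) IMPLIES (((NOT W IFF (H AND NOT W)) AND ((H IFF NOT E) OR R)) AND ((NOT N IMPLIES R) IMPLIES (NOT N AND (E AND H)))) = True
    ((U OR NOT R) OR ((NOT W OR U) AND (U OR NOT W))) OR (((NOT W IFF R) IMPLIES (U IMPLIES NOT R)) IMPLIES (NOT W IMPLIES (W AND U))) = True
      (U OR NOT R) OR ((NOT W OR U) AND (U OR NOT W)) = True
        U OR NOT R = True
          NOT R = True
        (NOT W OR U) AND (U OR NOT W) = True
          NOT W OR U = True
            NOT W = True
          U OR NOT W = True
            NOT W = True
      ((NOT W IFF R) IMPLIES (U IMPLIES NOT R)) IMPLIES (NOT W IMPLIES (W AND U)) = False
        (NOT W IFF R) IMPLIES (U IMPLIES NOT R) = True
          NOT W IFF R = False
            NOT W = True
          U IMPLIES NOT R = True
            NOT R = True
        NOT W IMPLIES (W AND U) = False
          NOT W = True
          W AND U = False
    ((NOT W IFF (H AND NOT W)) AND ((H IFF NOT E) OR R)) AND ((NOT N IMPLIES R) IMPLIES (NOT N AND (E AND H))) = True
      (NOT W IFF (H AND NOT W)) AND ((H IFF NOT E) OR R) = True
        NOT W IFF (H AND NOT W) = True
          NOT W = True
          H AND NOT W = True
            NOT W = True
        (H IFF NOT E) OR R = True
          H IFF NOT E = True
            NOT E = True
      (NOT N IMPLIES R) IMPLIES (NOT N AND (E AND H)) = True
        NOT N IMPLIES R = False
          NOT N = True
        NOT N AND (E AND H) = False
          NOT N = True
          E AND H = False
The formula evaluates to True.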